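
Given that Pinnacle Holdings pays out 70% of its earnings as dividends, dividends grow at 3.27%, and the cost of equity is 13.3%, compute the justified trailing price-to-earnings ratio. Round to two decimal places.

7.21

Justified trailing P/E = b(1+g)/(r−g) = 0.70×(1+0.0327)/(0.133−0.0327) = 7.2073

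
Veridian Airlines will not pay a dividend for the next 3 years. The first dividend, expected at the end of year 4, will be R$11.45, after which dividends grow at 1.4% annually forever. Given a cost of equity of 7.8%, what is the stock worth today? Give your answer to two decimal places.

Deferred-dividend DDM. At t=3 the remaining stream is a growing perpetuity with first payment D_4 = 11.45.
V_3 = D_4/(r−g) = 11.45/(0.078−0.014) = 178.9062
P₀ = V_3/(1+r)^3 = 178.9062/(1+0.078)^3 = 142.8135

R$142.81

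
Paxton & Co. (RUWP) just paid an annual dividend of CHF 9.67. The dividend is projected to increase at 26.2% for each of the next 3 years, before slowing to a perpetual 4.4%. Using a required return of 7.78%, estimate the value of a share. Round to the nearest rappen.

CHF 519.59

Two-stage DDM. Project D₁…D_3 at 0.262, terminal growth 0.044, discount at r = 0.0778.
D_1 = 12.2035
D_2 = 15.4009
D_3 = 19.4359
Terminal value at t=3: TV = D_4/(r−g) = 20.2911/(0.0778−0.044) = 600.3276
P₀ = 12.2035/(1+0.0778)^1 + 15.4009/(1+0.0778)^2 + 19.4359/(1+0.0778)^3 + 600.3276/(1+0.0778)^3 = 519.5875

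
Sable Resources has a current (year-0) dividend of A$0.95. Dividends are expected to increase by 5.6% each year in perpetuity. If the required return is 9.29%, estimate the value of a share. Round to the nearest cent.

A$27.19

Gordon growth model: P₀ = D₁/(r − g). D₁ = 0.95 × (1 + 0.056) = 1.0032.
P₀ = 1.0032 / (0.0929 − 0.056) = 1.0032 / 0.0369 = 27.1870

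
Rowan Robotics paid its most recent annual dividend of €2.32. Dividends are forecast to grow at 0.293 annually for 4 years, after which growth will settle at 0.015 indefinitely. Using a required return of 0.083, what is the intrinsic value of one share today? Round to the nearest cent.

€85.10

Two-stage DDM. Project D₁…D_4 at 0.293, terminal growth 0.015, discount at r = 0.083.
D_1 = 2.9998
D_2 = 3.8787
D_3 = 5.0151
D_4 = 6.4846
Terminal value at t=4: TV = D_5/(r−g) = 6.5819/(0.083−0.015) = 96.7919
P₀ = 2.9998/(1+0.083)^1 + 3.8787/(1+0.083)^2 + 5.0151/(1+0.083)^3 + 6.4846/(1+0.083)^4 + 96.7919/(1+0.083)^4 = 85.0987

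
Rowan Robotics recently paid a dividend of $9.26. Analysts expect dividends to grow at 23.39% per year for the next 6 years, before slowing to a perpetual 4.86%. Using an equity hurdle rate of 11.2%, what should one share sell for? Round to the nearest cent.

Two-stage DDM. Project D₁…D_6 at 0.2339, terminal growth 0.0486, discount at r = 0.112.
D_1 = 11.4259
D_2 = 14.0984
D_3 = 17.3961
D_4 = 21.4650
D_5 = 26.4857
D_6 = 32.6807
Terminal value at t=6: TV = D_7/(r−g) = 34.2689/(0.112−0.0486) = 540.5195
P₀ = 11.4259/(1+0.112)^1 + 14.0984/(1+0.112)^2 + 17.3961/(1+0.112)^3 + 21.4650/(1+0.112)^4 + 26.4857/(1+0.112)^5 + 32.6807/(1+0.112)^6 + 540.5195/(1+0.112)^6 = 367.1072

$367.11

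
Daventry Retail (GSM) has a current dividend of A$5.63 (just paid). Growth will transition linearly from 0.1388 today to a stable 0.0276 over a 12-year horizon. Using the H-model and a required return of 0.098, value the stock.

H-model: P₀ = D₀[(1+g_L) + H(g_S−g_L)]/(r−g_L), with H = 12/2 = 6.
P₀ = 5.63 × [(1+0.0276) + 6×(0.1388−0.0276)] / (0.098−0.0276)
   = 5.63 × 1.6948 / 0.0704 = 135.5359

A$135.54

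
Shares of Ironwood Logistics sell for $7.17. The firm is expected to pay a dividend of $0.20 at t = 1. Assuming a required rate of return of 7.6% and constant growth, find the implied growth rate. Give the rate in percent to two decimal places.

From P₀ = D₁/(r − g), the implied growth is g = r − D₁/P₀.
g = 0.076 − 0.20/7.17 = 0.076 − 0.02789 = 0.04811

4.81%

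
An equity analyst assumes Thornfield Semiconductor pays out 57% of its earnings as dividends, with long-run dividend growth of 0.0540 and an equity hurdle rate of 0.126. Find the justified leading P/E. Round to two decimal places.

Justified leading P/E = b/(r−g) = 0.57/(0.126−0.054) = 7.9167

7.92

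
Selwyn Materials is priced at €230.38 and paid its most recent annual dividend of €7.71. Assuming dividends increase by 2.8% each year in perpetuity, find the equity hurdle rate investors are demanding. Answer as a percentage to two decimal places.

Rearranging the constant-growth DDM: r = D₁/P₀ + g.
D₁ = 7.71 × (1 + 0.028) = 7.9259.
r = 7.9259 / 230.38 + 0.028 = 0.03440 + 0.028 = 0.06240

6.24%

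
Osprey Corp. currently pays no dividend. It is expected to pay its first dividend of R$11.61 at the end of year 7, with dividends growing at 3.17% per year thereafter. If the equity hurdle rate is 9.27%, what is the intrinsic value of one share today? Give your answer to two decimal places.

Deferred-dividend DDM. At t=6 the remaining stream is a growing perpetuity with first payment D_7 = 11.61.
V_6 = D_7/(r−g) = 11.61/(0.0927−0.0317) = 190.3279
P₀ = V_6/(1+r)^6 = 190.3279/(1+0.0927)^6 = 111.8141

R$111.81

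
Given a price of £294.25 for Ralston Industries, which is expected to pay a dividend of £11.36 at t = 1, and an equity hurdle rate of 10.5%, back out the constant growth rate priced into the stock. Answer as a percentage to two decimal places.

From P₀ = D₁/(r − g), the implied growth is g = r − D₁/P₀.
g = 0.105 − 11.36/294.25 = 0.105 − 0.03861 = 0.06639

6.64%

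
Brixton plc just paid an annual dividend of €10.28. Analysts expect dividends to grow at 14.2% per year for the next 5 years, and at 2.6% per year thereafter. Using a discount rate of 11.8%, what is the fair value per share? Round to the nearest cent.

€182.30

Two-stage DDM. Project D₁…D_5 at 0.142, terminal growth 0.026, discount at r = 0.118.
D_1 = 11.7398
D_2 = 13.4068
D_3 = 15.3106
D_4 = 17.4847
D_5 = 19.9675
Terminal value at t=5: TV = D_6/(r−g) = 20.4867/(0.118−0.026) = 222.6810
P₀ = 11.7398/(1+0.118)^1 + 13.4068/(1+0.118)^2 + 15.3106/(1+0.118)^3 + 17.4847/(1+0.118)^4 + 19.9675/(1+0.118)^5 + 222.6810/(1+0.118)^5 = 182.2959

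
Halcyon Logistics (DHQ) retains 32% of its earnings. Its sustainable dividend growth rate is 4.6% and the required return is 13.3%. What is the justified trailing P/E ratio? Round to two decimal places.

8.18

Payout ratio b = 1 − 0.32 = 0.68.
Justified trailing P/E = b(1+g)/(r−g) = 0.68×(1+0.046)/(0.133−0.046) = 8.1756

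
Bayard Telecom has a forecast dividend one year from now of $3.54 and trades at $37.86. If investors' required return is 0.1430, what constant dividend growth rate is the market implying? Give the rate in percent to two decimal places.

From P₀ = D₁/(r − g), the implied growth is g = r − D₁/P₀.
g = 0.143 − 3.54/37.86 = 0.143 − 0.09350 = 0.04950

4.95%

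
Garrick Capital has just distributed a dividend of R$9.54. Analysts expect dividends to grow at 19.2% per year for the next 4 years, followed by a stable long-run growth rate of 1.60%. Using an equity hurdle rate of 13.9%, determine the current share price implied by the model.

Two-stage DDM. Project D₁…D_4 at 0.192, terminal growth 0.016, discount at r = 0.139.
D_1 = 11.3717
D_2 = 13.5550
D_3 = 16.1576
D_4 = 19.2599
Terminal value at t=4: TV = D_5/(r−g) = 19.5680/(0.139−0.016) = 159.0897
P₀ = 11.3717/(1+0.139)^1 + 13.5550/(1+0.139)^2 + 16.1576/(1+0.139)^3 + 19.2599/(1+0.139)^4 + 159.0897/(1+0.139)^4 = 137.3357

R$137.34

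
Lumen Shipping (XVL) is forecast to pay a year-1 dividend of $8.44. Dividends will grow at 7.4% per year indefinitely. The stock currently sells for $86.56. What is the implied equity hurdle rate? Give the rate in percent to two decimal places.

17.15%

Rearranging the constant-growth DDM: r = D₁/P₀ + g.
r = 8.4400 / 86.56 + 0.074 = 0.09750 + 0.074 = 0.17150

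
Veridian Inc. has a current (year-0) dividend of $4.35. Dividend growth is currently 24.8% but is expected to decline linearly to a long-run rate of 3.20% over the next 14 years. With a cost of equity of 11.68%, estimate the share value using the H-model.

H-model: P₀ = D₀[(1+g_L) + H(g_S−g_L)]/(r−g_L), with H = 14/2 = 7.
P₀ = 4.35 × [(1+0.032) + 7×(0.248−0.032)] / (0.1168−0.032)
   = 4.35 × 2.5440 / 0.0848 = 130.5000

$130.50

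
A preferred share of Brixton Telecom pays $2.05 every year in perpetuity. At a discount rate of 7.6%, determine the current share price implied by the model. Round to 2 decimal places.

Zero-growth DDM (perpetuity): P₀ = D/r = 2.05 / 0.076 = 26.9737

$26.97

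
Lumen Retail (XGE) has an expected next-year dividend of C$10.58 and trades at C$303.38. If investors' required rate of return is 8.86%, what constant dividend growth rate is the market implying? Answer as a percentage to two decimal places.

5.37%

From P₀ = D₁/(r − g), the implied growth is g = r − D₁/P₀.
g = 0.0886 − 10.58/303.38 = 0.0886 − 0.03487 = 0.05373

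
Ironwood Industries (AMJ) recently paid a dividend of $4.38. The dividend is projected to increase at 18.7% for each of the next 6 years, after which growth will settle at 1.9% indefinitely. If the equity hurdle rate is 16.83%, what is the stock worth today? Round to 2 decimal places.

Two-stage DDM. Project D₁…D_6 at 0.187, terminal growth 0.019, discount at r = 0.1683.
D_1 = 5.1991
D_2 = 6.1713
D_3 = 7.3253
D_4 = 8.6951
D_5 = 10.3211
D_6 = 12.2512
Terminal value at t=6: TV = D_7/(r−g) = 12.4840/(0.1683−0.019) = 83.6167
P₀ = 5.1991/(1+0.1683)^1 + 6.1713/(1+0.1683)^2 + 7.3253/(1+0.1683)^3 + 8.6951/(1+0.1683)^4 + 10.3211/(1+0.1683)^5 + 12.2512/(1+0.1683)^6 + 83.6167/(1+0.1683)^6 = 60.6748

$60.67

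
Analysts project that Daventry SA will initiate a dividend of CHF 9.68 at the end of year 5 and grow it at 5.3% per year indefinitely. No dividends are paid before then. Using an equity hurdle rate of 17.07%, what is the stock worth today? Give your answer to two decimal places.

Deferred-dividend DDM. At t=4 the remaining stream is a growing perpetuity with first payment D_5 = 9.68.
V_4 = D_5/(r−g) = 9.68/(0.1707−0.053) = 82.2430
P₀ = V_4/(1+r)^4 = 82.2430/(1+0.1707)^4 = 43.7841

CHF 43.78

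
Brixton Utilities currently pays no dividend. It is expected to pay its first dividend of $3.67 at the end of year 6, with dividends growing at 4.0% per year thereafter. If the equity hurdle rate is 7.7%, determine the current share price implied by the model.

$68.45

Deferred-dividend DDM. At t=5 the remaining stream is a growing perpetuity with first payment D_6 = 3.67.
V_5 = D_6/(r−g) = 3.67/(0.077−0.04) = 99.1892
P₀ = V_5/(1+r)^5 = 99.1892/(1+0.077)^5 = 68.4519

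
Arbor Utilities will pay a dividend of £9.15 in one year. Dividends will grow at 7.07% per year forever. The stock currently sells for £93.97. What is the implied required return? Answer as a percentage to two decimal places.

16.81%

Rearranging the constant-growth DDM: r = D₁/P₀ + g.
r = 9.1500 / 93.97 + 0.0707 = 0.09737 + 0.0707 = 0.16807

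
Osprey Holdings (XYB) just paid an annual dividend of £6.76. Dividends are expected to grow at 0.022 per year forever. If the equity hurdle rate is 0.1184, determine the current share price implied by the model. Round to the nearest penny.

Gordon growth model: P₀ = D₁/(r − g). D₁ = 6.76 × (1 + 0.022) = 6.9087.
P₀ = 6.9087 / (0.1184 − 0.022) = 6.9087 / 0.0964 = 71.6672

£71.67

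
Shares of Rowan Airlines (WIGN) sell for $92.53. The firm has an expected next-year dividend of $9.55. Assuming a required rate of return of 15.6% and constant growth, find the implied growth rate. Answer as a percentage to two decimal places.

From P₀ = D₁/(r − g), the implied growth is g = r − D₁/P₀.
g = 0.156 − 9.55/92.53 = 0.156 − 0.10321 = 0.05279

5.28%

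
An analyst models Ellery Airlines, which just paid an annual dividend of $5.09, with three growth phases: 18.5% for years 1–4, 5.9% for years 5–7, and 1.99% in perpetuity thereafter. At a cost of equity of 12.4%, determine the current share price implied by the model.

Three-stage DDM. Project D₁…D_7; terminal Gordon value at t=7 with g = 0.0199; discount at r = 0.124.
D_1 = 6.0316
D_2 = 7.1475
D_3 = 8.4698
D_4 = 10.0367
D_5 = 10.6289
D_6 = 11.2560
D_7 = 11.9201
TV_7 = 12.1573/(0.124−0.0199) = 116.7847
P₀ = Σ Dₜ/(1+r)ᵗ + TV_7/(1+r)^7 = 91.5675

$91.57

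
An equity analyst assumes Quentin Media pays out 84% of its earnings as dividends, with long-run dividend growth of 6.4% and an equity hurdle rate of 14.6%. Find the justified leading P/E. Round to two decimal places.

Justified leading P/E = b/(r−g) = 0.84/(0.146−0.064) = 10.2439

10.24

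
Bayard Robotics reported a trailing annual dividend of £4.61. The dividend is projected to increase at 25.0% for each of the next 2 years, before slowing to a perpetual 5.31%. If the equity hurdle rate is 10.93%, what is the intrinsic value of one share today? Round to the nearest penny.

£120.74

Two-stage DDM. Project D₁…D_2 at 0.25, terminal growth 0.0531, discount at r = 0.1093.
D_1 = 5.7625
D_2 = 7.2031
Terminal value at t=2: TV = D_3/(r−g) = 7.5856/(0.1093−0.0531) = 134.9753
P₀ = 5.7625/(1+0.1093)^1 + 7.2031/(1+0.1093)^2 + 134.9753/(1+0.1093)^2 = 120.7356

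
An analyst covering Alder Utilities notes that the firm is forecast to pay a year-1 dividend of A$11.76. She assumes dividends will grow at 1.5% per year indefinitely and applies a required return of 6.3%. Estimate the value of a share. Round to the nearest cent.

Gordon growth model: P₀ = D₁/(r − g), with D₁ = 11.76 given directly.
P₀ = 11.7600 / (0.063 − 0.015) = 11.7600 / 0.048 = 245.0000

A$245.00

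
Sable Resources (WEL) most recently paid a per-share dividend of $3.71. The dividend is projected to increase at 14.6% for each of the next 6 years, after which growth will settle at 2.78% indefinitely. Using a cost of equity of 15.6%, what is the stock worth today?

$49.83

Two-stage DDM. Project D₁…D_6 at 0.146, terminal growth 0.0278, discount at r = 0.156.
D_1 = 4.2517
D_2 = 4.8724
D_3 = 5.5838
D_4 = 6.3990
D_5 = 7.3333
D_6 = 8.4039
Terminal value at t=6: TV = D_7/(r−g) = 8.6375/(0.156−0.0278) = 67.3755
P₀ = 4.2517/(1+0.156)^1 + 4.8724/(1+0.156)^2 + 5.5838/(1+0.156)^3 + 6.3990/(1+0.156)^4 + 7.3333/(1+0.156)^5 + 8.4039/(1+0.156)^6 + 67.3755/(1+0.156)^6 = 49.8286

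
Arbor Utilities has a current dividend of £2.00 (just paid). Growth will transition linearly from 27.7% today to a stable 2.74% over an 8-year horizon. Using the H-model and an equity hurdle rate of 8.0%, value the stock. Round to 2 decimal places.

H-model: P₀ = D₀[(1+g_L) + H(g_S−g_L)]/(r−g_L), with H = 8/2 = 4.
P₀ = 2.00 × [(1+0.0274) + 4×(0.277−0.0274)] / (0.08−0.0274)
   = 2.00 × 2.0258 / 0.0526 = 77.0266

£77.03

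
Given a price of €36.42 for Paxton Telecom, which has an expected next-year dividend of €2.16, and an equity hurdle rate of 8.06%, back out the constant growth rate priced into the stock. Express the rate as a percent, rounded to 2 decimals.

2.13%

From P₀ = D₁/(r − g), the implied growth is g = r − D₁/P₀.
g = 0.0806 − 2.16/36.42 = 0.0806 − 0.05931 = 0.02129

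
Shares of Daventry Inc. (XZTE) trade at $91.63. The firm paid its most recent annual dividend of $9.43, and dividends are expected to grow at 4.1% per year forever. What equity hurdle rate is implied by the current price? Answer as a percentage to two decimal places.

14.81%

Rearranging the constant-growth DDM: r = D₁/P₀ + g.
D₁ = 9.43 × (1 + 0.041) = 9.8166.
r = 9.8166 / 91.63 + 0.041 = 0.10713 + 0.041 = 0.14813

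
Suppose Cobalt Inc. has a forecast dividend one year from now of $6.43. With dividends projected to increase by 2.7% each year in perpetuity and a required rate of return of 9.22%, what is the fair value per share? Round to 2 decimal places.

$98.62

Gordon growth model: P₀ = D₁/(r − g), with D₁ = 6.43 given directly.
P₀ = 6.4300 / (0.0922 − 0.027) = 6.4300 / 0.0652 = 98.6196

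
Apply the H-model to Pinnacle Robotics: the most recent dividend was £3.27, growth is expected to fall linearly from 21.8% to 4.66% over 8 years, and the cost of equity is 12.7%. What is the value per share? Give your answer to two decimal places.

£70.45

H-model: P₀ = D₀[(1+g_L) + H(g_S−g_L)]/(r−g_L), with H = 8/2 = 4.
P₀ = 3.27 × [(1+0.0466) + 4×(0.218−0.0466)] / (0.127−0.0466)
   = 3.27 × 1.7322 / 0.0804 = 70.4514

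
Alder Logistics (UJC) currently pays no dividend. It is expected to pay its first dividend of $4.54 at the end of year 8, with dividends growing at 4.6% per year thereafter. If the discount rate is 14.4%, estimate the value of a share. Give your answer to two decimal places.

Deferred-dividend DDM. At t=7 the remaining stream is a growing perpetuity with first payment D_8 = 4.54.
V_7 = D_8/(r−g) = 4.54/(0.144−0.046) = 46.3265
P₀ = V_7/(1+r)^7 = 46.3265/(1+0.144)^7 = 18.0654

$18.07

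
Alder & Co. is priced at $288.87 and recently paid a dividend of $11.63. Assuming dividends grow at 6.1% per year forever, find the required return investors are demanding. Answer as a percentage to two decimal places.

10.37%

Rearranging the constant-growth DDM: r = D₁/P₀ + g.
D₁ = 11.63 × (1 + 0.061) = 12.3394.
r = 12.3394 / 288.87 + 0.061 = 0.04272 + 0.061 = 0.10372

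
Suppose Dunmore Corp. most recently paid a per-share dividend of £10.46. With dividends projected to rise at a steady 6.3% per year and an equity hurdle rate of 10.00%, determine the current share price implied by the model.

Gordon growth model: P₀ = D₁/(r − g). D₁ = 10.46 × (1 + 0.063) = 11.1190.
P₀ = 11.1190 / (0.1 − 0.063) = 11.1190 / 0.037 = 300.5130

£300.51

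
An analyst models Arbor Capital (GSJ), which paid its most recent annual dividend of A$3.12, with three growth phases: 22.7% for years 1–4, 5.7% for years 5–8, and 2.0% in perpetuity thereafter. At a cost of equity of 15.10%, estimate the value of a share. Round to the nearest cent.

A$50.08

Three-stage DDM. Project D₁…D_8; terminal Gordon value at t=8 with g = 0.02; discount at r = 0.151.
D_1 = 3.8282
D_2 = 4.6973
D_3 = 5.7635
D_4 = 7.0718
D_5 = 7.4749
D_6 = 7.9010
D_7 = 8.3514
D_8 = 8.8274
TV_8 = 9.0039/(0.151−0.02) = 68.7324
P₀ = Σ Dₜ/(1+r)ᵗ + TV_8/(1+r)^8 = 50.0783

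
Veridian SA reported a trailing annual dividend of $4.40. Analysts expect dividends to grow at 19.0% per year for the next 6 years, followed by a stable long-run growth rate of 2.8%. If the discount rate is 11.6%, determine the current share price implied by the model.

Two-stage DDM. Project D₁…D_6 at 0.19, terminal growth 0.028, discount at r = 0.116.
D_1 = 5.2360
D_2 = 6.2308
D_3 = 7.4147
D_4 = 8.8235
D_5 = 10.5000
D_6 = 12.4949
Terminal value at t=6: TV = D_7/(r−g) = 12.8448/(0.116−0.028) = 145.9637
P₀ = 5.2360/(1+0.116)^1 + 6.2308/(1+0.116)^2 + 7.4147/(1+0.116)^3 + 8.8235/(1+0.116)^4 + 10.5000/(1+0.116)^5 + 12.4949/(1+0.116)^6 + 145.9637/(1+0.116)^6 = 108.8051

$108.81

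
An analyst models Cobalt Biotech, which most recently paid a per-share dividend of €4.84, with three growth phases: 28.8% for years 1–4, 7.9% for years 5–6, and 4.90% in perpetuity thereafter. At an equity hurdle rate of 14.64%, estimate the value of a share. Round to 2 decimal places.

€113.79

Three-stage DDM. Project D₁…D_6; terminal Gordon value at t=6 with g = 0.049; discount at r = 0.1464.
D_1 = 6.2339
D_2 = 8.0293
D_3 = 10.3417
D_4 = 13.3201
D_5 = 14.3724
D_6 = 15.5079
TV_6 = 16.2677/(0.1464−0.049) = 167.0199
P₀ = Σ Dₜ/(1+r)ᵗ + TV_6/(1+r)^6 = 113.7922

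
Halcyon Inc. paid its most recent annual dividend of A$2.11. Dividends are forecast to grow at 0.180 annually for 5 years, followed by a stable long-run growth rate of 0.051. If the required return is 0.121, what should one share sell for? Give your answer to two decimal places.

A$53.28

Two-stage DDM. Project D₁…D_5 at 0.18, terminal growth 0.051, discount at r = 0.121.
D_1 = 2.4898
D_2 = 2.9380
D_3 = 3.4668
D_4 = 4.0908
D_5 = 4.8272
Terminal value at t=5: TV = D_6/(r−g) = 5.0734/(0.121−0.051) = 72.4765
P₀ = 2.4898/(1+0.121)^1 + 2.9380/(1+0.121)^2 + 3.4668/(1+0.121)^3 + 4.0908/(1+0.121)^4 + 4.8272/(1+0.121)^5 + 72.4765/(1+0.121)^5 = 53.2794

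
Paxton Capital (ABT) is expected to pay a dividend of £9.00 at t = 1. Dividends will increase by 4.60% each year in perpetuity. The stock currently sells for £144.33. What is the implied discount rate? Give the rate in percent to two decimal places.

10.84%

Rearranging the constant-growth DDM: r = D₁/P₀ + g.
r = 9.0000 / 144.33 + 0.046 = 0.06236 + 0.046 = 0.10836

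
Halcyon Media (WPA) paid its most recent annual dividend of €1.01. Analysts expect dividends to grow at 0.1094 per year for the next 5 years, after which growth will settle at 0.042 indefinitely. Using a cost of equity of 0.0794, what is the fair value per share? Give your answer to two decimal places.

Two-stage DDM. Project D₁…D_5 at 0.1094, terminal growth 0.042, discount at r = 0.0794.
D_1 = 1.1205
D_2 = 1.2431
D_3 = 1.3791
D_4 = 1.5299
D_5 = 1.6973
Terminal value at t=5: TV = D_6/(r−g) = 1.7686/(0.0794−0.042) = 47.2888
P₀ = 1.1205/(1+0.0794)^1 + 1.2431/(1+0.0794)^2 + 1.3791/(1+0.0794)^3 + 1.5299/(1+0.0794)^4 + 1.6973/(1+0.0794)^5 + 47.2888/(1+0.0794)^5 = 37.7605

€37.76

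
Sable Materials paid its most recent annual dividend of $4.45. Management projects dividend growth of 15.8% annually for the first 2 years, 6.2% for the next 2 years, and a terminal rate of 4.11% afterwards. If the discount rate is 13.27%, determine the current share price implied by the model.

Three-stage DDM. Project D₁…D_4; terminal Gordon value at t=4 with g = 0.0411; discount at r = 0.1327.
D_1 = 5.1531
D_2 = 5.9673
D_3 = 6.3373
D_4 = 6.7302
TV_4 = 7.0068/(0.1327−0.0411) = 76.4933
P₀ = Σ Dₜ/(1+r)ᵗ + TV_4/(1+r)^4 = 64.1187

$64.12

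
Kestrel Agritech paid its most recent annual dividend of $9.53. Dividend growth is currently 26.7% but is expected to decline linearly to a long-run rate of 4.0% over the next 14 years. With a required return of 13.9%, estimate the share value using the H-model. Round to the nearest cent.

H-model: P₀ = D₀[(1+g_L) + H(g_S−g_L)]/(r−g_L), with H = 14/2 = 7.
P₀ = 9.53 × [(1+0.04) + 7×(0.267−0.04)] / (0.139−0.04)
   = 9.53 × 2.6290 / 0.099 = 253.0744

$253.07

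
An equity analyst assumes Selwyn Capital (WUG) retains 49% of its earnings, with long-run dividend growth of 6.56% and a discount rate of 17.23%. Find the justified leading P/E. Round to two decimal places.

Payout ratio b = 1 − 0.49 = 0.51.
Justified leading P/E = b/(r−g) = 0.51/(0.1723−0.0656) = 4.7798

4.78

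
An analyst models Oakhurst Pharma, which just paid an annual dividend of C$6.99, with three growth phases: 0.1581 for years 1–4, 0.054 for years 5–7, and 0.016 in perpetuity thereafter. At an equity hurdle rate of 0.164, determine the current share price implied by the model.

C$79.42

Three-stage DDM. Project D₁…D_7; terminal Gordon value at t=7 with g = 0.016; discount at r = 0.164.
D_1 = 8.0951
D_2 = 9.3750
D_3 = 10.8571
D_4 = 12.5737
D_5 = 13.2526
D_6 = 13.9683
D_7 = 14.7226
TV_7 = 14.9581/(0.164−0.016) = 101.0684
P₀ = Σ Dₜ/(1+r)ᵗ + TV_7/(1+r)^7 = 79.4203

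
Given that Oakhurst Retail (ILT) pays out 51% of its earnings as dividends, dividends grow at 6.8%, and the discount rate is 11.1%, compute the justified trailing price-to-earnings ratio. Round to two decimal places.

Justified trailing P/E = b(1+g)/(r−g) = 0.51×(1+0.068)/(0.111−0.068) = 12.6670

12.67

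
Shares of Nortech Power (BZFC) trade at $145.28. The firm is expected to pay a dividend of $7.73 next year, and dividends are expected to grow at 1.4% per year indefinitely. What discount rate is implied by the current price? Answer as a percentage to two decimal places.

6.72%

Rearranging the constant-growth DDM: r = D₁/P₀ + g.
r = 7.7300 / 145.28 + 0.014 = 0.05321 + 0.014 = 0.06721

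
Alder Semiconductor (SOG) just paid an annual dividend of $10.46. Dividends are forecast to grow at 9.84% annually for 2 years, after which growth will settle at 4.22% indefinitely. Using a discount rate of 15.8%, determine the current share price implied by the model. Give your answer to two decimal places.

$104.03

Two-stage DDM. Project D₁…D_2 at 0.0984, terminal growth 0.0422, discount at r = 0.158.
D_1 = 11.4893
D_2 = 12.6198
Terminal value at t=2: TV = D_3/(r−g) = 13.1524/(0.158−0.0422) = 113.5783
P₀ = 11.4893/(1+0.158)^1 + 12.6198/(1+0.158)^2 + 113.5783/(1+0.158)^2 = 104.0316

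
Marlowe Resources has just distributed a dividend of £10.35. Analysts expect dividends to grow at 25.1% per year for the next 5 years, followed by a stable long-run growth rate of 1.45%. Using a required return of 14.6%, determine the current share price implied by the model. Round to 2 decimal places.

£191.61

Two-stage DDM. Project D₁…D_5 at 0.251, terminal growth 0.0145, discount at r = 0.146.
D_1 = 12.9478
D_2 = 16.1978
D_3 = 20.2634
D_4 = 25.3495
D_5 = 31.7122
Terminal value at t=5: TV = D_6/(r−g) = 32.1721/(0.146−0.0145) = 244.6545
P₀ = 12.9478/(1+0.146)^1 + 16.1978/(1+0.146)^2 + 20.2634/(1+0.146)^3 + 25.3495/(1+0.146)^4 + 31.7122/(1+0.146)^5 + 244.6545/(1+0.146)^5 = 191.6102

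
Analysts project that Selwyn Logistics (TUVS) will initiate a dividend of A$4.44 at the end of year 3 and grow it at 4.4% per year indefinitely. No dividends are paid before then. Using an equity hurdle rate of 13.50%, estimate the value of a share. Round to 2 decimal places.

A$37.87

Deferred-dividend DDM. At t=2 the remaining stream is a growing perpetuity with first payment D_3 = 4.44.
V_2 = D_3/(r−g) = 4.44/(0.135−0.044) = 48.7912
P₀ = V_2/(1+r)^2 = 48.7912/(1+0.135)^2 = 37.8748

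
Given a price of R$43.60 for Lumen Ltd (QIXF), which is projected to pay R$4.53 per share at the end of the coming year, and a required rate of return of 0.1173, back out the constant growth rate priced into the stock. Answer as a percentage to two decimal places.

1.34%

From P₀ = D₁/(r − g), the implied growth is g = r − D₁/P₀.
g = 0.1173 − 4.53/43.60 = 0.1173 − 0.10390 = 0.01340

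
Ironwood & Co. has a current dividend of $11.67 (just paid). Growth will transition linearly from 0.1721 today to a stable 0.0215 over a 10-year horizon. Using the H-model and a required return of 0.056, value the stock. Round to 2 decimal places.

$600.24

H-model: P₀ = D₀[(1+g_L) + H(g_S−g_L)]/(r−g_L), with H = 10/2 = 5.
P₀ = 11.67 × [(1+0.0215) + 5×(0.1721−0.0215)] / (0.056−0.0215)
   = 11.67 × 1.7745 / 0.0345 = 600.2439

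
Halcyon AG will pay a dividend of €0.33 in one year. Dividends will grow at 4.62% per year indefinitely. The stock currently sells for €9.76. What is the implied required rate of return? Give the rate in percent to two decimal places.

8.00%

Rearranging the constant-growth DDM: r = D₁/P₀ + g.
r = 0.3300 / 9.76 + 0.0462 = 0.03381 + 0.0462 = 0.08001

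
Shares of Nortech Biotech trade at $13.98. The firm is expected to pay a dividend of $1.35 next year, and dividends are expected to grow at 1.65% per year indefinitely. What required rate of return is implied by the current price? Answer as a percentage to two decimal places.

Rearranging the constant-growth DDM: r = D₁/P₀ + g.
r = 1.3500 / 13.98 + 0.0165 = 0.09657 + 0.0165 = 0.11307

11.31%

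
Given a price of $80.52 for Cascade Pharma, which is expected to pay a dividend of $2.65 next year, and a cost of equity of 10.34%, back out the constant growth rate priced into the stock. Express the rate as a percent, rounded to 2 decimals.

7.05%

From P₀ = D₁/(r − g), the implied growth is g = r − D₁/P₀.
g = 0.1034 − 2.65/80.52 = 0.1034 − 0.03291 = 0.07049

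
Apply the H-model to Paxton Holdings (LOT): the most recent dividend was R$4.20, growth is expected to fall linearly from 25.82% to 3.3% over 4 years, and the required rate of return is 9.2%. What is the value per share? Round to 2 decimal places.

H-model: P₀ = D₀[(1+g_L) + H(g_S−g_L)]/(r−g_L), with H = 4/2 = 2.
P₀ = 4.20 × [(1+0.033) + 2×(0.2582−0.033)] / (0.092−0.033)
   = 4.20 × 1.4834 / 0.059 = 105.5980

R$105.60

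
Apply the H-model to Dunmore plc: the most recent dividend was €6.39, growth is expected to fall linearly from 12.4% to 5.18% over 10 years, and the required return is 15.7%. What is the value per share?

€85.82

H-model: P₀ = D₀[(1+g_L) + H(g_S−g_L)]/(r−g_L), with H = 10/2 = 5.
P₀ = 6.39 × [(1+0.0518) + 5×(0.124−0.0518)] / (0.157−0.0518)
   = 6.39 × 1.4128 / 0.1052 = 85.8155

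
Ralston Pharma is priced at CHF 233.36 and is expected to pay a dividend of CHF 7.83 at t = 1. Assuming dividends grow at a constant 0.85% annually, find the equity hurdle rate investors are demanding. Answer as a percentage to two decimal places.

4.21%

Rearranging the constant-growth DDM: r = D₁/P₀ + g.
r = 7.8300 / 233.36 + 0.0085 = 0.03355 + 0.0085 = 0.04205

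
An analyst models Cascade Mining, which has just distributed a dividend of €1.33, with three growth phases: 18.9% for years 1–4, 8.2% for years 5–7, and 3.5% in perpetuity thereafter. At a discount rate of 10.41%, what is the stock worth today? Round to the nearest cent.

€36.79

Three-stage DDM. Project D₁…D_7; terminal Gordon value at t=7 with g = 0.035; discount at r = 0.1041.
D_1 = 1.5814
D_2 = 1.8802
D_3 = 2.2356
D_4 = 2.6581
D_5 = 2.8761
D_6 = 3.1120
D_7 = 3.3671
TV_7 = 3.4850/(0.1041−0.035) = 50.4340
P₀ = Σ Dₜ/(1+r)ᵗ + TV_7/(1+r)^7 = 36.7940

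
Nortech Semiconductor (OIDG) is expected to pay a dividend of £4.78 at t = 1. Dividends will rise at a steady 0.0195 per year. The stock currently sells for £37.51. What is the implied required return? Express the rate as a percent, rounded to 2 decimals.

14.69%

Rearranging the constant-growth DDM: r = D₁/P₀ + g.
r = 4.7800 / 37.51 + 0.0195 = 0.12743 + 0.0195 = 0.14693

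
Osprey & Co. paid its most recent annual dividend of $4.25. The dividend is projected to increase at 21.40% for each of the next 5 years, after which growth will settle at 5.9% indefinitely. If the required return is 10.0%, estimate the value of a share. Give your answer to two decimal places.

Two-stage DDM. Project D₁…D_5 at 0.214, terminal growth 0.059, discount at r = 0.1.
D_1 = 5.1595
D_2 = 6.2636
D_3 = 7.6041
D_4 = 9.2313
D_5 = 11.2068
Terminal value at t=5: TV = D_6/(r−g) = 11.8680/(0.1−0.059) = 289.4639
P₀ = 5.1595/(1+0.1)^1 + 6.2636/(1+0.1)^2 + 7.6041/(1+0.1)^3 + 9.2313/(1+0.1)^4 + 11.2068/(1+0.1)^5 + 289.4639/(1+0.1)^5 = 208.5780

$208.58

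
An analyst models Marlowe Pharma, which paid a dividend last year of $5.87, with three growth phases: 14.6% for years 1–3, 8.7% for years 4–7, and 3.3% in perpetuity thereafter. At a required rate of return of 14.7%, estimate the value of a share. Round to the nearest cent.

Three-stage DDM. Project D₁…D_7; terminal Gordon value at t=7 with g = 0.033; discount at r = 0.147.
D_1 = 6.7270
D_2 = 7.7092
D_3 = 8.8347
D_4 = 9.6033
D_5 = 10.4388
D_6 = 11.3470
D_7 = 12.3342
TV_7 = 12.7412/(0.147−0.033) = 111.7649
P₀ = Σ Dₜ/(1+r)ᵗ + TV_7/(1+r)^7 = 80.8833

$80.88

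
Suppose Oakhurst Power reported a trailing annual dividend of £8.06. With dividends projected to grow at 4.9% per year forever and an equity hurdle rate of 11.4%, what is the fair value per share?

Gordon growth model: P₀ = D₁/(r − g). D₁ = 8.06 × (1 + 0.049) = 8.4549.
P₀ = 8.4549 / (0.114 − 0.049) = 8.4549 / 0.065 = 130.0760

£130.08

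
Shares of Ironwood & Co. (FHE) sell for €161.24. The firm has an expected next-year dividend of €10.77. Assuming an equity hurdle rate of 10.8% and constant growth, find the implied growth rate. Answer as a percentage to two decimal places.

From P₀ = D₁/(r − g), the implied growth is g = r − D₁/P₀.
g = 0.108 − 10.77/161.24 = 0.108 − 0.06679 = 0.04121

4.12%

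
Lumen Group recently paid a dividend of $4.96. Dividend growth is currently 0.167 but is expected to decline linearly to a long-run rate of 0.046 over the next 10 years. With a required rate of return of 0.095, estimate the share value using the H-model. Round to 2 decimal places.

$167.12

H-model: P₀ = D₀[(1+g_L) + H(g_S−g_L)]/(r−g_L), with H = 10/2 = 5.
P₀ = 4.96 × [(1+0.046) + 5×(0.167−0.046)] / (0.095−0.046)
   = 4.96 × 1.6510 / 0.049 = 167.1216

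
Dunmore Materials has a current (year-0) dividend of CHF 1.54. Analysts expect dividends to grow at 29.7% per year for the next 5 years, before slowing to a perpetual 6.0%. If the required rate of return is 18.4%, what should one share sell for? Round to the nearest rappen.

Two-stage DDM. Project D₁…D_5 at 0.297, terminal growth 0.06, discount at r = 0.184.
D_1 = 1.9974
D_2 = 2.5906
D_3 = 3.3600
D_4 = 4.3579
D_5 = 5.6522
Terminal value at t=5: TV = D_6/(r−g) = 5.9914/(0.184−0.06) = 48.3175
P₀ = 1.9974/(1+0.184)^1 + 2.5906/(1+0.184)^2 + 3.3600/(1+0.184)^3 + 4.3579/(1+0.184)^4 + 5.6522/(1+0.184)^5 + 48.3175/(1+0.184)^5 = 30.9717

CHF 30.97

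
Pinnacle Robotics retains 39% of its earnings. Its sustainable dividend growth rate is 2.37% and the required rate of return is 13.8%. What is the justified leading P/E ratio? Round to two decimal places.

Payout ratio b = 1 − 0.39 = 0.61.
Justified leading P/E = b/(r−g) = 0.61/(0.138−0.0237) = 5.3368

5.34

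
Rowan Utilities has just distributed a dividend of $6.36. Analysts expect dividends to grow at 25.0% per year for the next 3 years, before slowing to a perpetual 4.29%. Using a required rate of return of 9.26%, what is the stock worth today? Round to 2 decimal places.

Two-stage DDM. Project D₁…D_3 at 0.25, terminal growth 0.0429, discount at r = 0.0926.
D_1 = 7.9500
D_2 = 9.9375
D_3 = 12.4219
Terminal value at t=3: TV = D_4/(r−g) = 12.9548/(0.0926−0.0429) = 260.6594
P₀ = 7.9500/(1+0.0926)^1 + 9.9375/(1+0.0926)^2 + 12.4219/(1+0.0926)^3 + 260.6594/(1+0.0926)^3 = 224.9677

$224.97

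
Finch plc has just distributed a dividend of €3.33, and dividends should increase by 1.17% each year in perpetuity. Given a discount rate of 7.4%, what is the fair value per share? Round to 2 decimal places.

€54.08

Gordon growth model: P₀ = D₁/(r − g). D₁ = 3.33 × (1 + 0.0117) = 3.3690.
P₀ = 3.3690 / (0.074 − 0.0117) = 3.3690 / 0.0623 = 54.0764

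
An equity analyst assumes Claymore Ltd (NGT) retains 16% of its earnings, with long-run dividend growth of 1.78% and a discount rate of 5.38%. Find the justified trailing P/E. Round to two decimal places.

Payout ratio b = 1 − 0.16 = 0.84.
Justified trailing P/E = b(1+g)/(r−g) = 0.84×(1+0.0178)/(0.0538−0.0178) = 23.7487

23.75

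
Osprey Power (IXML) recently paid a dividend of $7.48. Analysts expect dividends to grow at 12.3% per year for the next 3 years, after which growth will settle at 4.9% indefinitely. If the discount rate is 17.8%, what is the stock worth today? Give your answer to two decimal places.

$73.11

Two-stage DDM. Project D₁…D_3 at 0.123, terminal growth 0.049, discount at r = 0.178.
D_1 = 8.4000
D_2 = 9.4332
D_3 = 10.5935
Terminal value at t=3: TV = D_4/(r−g) = 11.1126/(0.178−0.049) = 86.1443
P₀ = 8.4000/(1+0.178)^1 + 9.4332/(1+0.178)^2 + 10.5935/(1+0.178)^3 + 86.1443/(1+0.178)^3 = 73.1066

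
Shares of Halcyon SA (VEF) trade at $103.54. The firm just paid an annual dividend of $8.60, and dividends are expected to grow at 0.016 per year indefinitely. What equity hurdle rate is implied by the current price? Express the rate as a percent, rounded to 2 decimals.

10.04%

Rearranging the constant-growth DDM: r = D₁/P₀ + g.
D₁ = 8.60 × (1 + 0.016) = 8.7376.
r = 8.7376 / 103.54 + 0.016 = 0.08439 + 0.016 = 0.10039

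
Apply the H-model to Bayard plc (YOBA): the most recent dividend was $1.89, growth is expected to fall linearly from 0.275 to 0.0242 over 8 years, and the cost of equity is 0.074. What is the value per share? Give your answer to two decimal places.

$76.94

H-model: P₀ = D₀[(1+g_L) + H(g_S−g_L)]/(r−g_L), with H = 8/2 = 4.
P₀ = 1.89 × [(1+0.0242) + 4×(0.275−0.0242)] / (0.074−0.0242)
   = 1.89 × 2.0274 / 0.0498 = 76.9435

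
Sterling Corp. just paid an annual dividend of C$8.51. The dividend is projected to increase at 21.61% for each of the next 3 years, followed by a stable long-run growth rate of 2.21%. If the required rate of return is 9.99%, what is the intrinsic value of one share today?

Two-stage DDM. Project D₁…D_3 at 0.2161, terminal growth 0.0221, discount at r = 0.0999.
D_1 = 10.3490
D_2 = 12.5854
D_3 = 15.3051
Terminal value at t=3: TV = D_4/(r−g) = 15.6434/(0.0999−0.0221) = 201.0718
P₀ = 10.3490/(1+0.0999)^1 + 12.5854/(1+0.0999)^2 + 15.3051/(1+0.0999)^3 + 201.0718/(1+0.0999)^3 = 182.4237

C$182.42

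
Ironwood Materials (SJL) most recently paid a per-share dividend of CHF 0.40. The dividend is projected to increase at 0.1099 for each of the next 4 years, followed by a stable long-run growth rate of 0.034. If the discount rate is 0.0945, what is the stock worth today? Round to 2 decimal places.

Two-stage DDM. Project D₁…D_4 at 0.1099, terminal growth 0.034, discount at r = 0.0945.
D_1 = 0.4440
D_2 = 0.4928
D_3 = 0.5469
D_4 = 0.6070
Terminal value at t=4: TV = D_5/(r−g) = 0.6276/(0.0945−0.034) = 10.3743
P₀ = 0.4440/(1+0.0945)^1 + 0.4928/(1+0.0945)^2 + 0.5469/(1+0.0945)^3 + 0.6070/(1+0.0945)^4 + 10.3743/(1+0.0945)^4 = 8.8864

CHF 8.89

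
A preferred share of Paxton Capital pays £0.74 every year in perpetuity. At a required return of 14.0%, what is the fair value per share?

£5.29

Zero-growth DDM (perpetuity): P₀ = D/r = 0.74 / 0.14 = 5.2857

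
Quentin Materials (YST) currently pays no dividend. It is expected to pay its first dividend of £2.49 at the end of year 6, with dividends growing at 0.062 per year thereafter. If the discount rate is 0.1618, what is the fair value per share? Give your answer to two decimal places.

£11.79

Deferred-dividend DDM. At t=5 the remaining stream is a growing perpetuity with first payment D_6 = 2.49.
V_5 = D_6/(r−g) = 2.49/(0.1618−0.062) = 24.9499
P₀ = V_5/(1+r)^5 = 24.9499/(1+0.1618)^5 = 11.7872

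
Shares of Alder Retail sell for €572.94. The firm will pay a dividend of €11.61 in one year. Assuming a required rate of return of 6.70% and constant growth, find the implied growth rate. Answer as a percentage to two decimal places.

From P₀ = D₁/(r − g), the implied growth is g = r − D₁/P₀.
g = 0.067 − 11.61/572.94 = 0.067 − 0.02026 = 0.04674

4.67%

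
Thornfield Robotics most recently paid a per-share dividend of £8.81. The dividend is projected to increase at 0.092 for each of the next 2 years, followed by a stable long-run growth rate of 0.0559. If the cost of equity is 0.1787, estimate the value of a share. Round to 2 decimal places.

£80.74

Two-stage DDM. Project D₁…D_2 at 0.092, terminal growth 0.0559, discount at r = 0.1787.
D_1 = 9.6205
D_2 = 10.5056
Terminal value at t=2: TV = D_3/(r−g) = 11.0929/(0.1787−0.0559) = 90.3328
P₀ = 9.6205/(1+0.1787)^1 + 10.5056/(1+0.1787)^2 + 90.3328/(1+0.1787)^2 = 80.7424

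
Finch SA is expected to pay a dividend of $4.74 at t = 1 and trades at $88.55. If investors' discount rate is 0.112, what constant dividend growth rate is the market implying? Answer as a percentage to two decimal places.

From P₀ = D₁/(r − g), the implied growth is g = r − D₁/P₀.
g = 0.112 − 4.74/88.55 = 0.112 − 0.05353 = 0.05847

5.85%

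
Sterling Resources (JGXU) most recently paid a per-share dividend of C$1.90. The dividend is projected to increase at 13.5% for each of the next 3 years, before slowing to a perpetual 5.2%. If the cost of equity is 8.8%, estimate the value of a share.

Two-stage DDM. Project D₁…D_3 at 0.135, terminal growth 0.052, discount at r = 0.088.
D_1 = 2.1565
D_2 = 2.4476
D_3 = 2.7781
Terminal value at t=3: TV = D_4/(r−g) = 2.9225/(0.088−0.052) = 81.1810
P₀ = 2.1565/(1+0.088)^1 + 2.4476/(1+0.088)^2 + 2.7781/(1+0.088)^3 + 81.1810/(1+0.088)^3 = 69.2398

C$69.24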